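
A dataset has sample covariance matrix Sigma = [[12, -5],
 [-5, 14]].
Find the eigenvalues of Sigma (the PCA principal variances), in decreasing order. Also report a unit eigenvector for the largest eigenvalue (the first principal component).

Step 1 — characteristic polynomial of 2×2 Sigma:
  det(Sigma - λI) = λ² - trace · λ + det = 0.
  trace = 12 + 14 = 26, det = 12·14 - (-5)² = 143.
Step 2 — discriminant:
  Δ = trace² - 4·det = 676 - 572 = 104.
Step 3 — eigenvalues:
  λ = (trace ± √Δ)/2 = (26 ± 10.198)/2,
  λ_1 = 18.099,  λ_2 = 7.901.

Step 4 — unit eigenvector for λ_1: solve (Sigma - λ_1 I)v = 0. First row:
  (12 - 18.099)·v_x + (-5)·v_y = 0, i.e. (-6.099)·v_x + (-5)·v_y = 0,
  so v ∝ (b, λ_1 - a) = (-5, 6.099); multiply by -1 so the first entry is positive: u = (5, -6.099).
  ||u|| = √((5)² + (-6.099)²) = √(62.198) ≈ 7.8866,
  v_1 = u/||u|| ≈ (0.634, -0.7733) (||v_1|| = 1).

λ_1 = 18.099,  λ_2 = 7.901;  v_1 ≈ (0.634, -0.7733)


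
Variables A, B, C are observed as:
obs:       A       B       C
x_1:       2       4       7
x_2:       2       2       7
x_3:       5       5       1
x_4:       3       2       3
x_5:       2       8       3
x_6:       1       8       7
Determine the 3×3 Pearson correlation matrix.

Step 1 — column means:
  mean(A) = (2 + 2 + 5 + 3 + 2 + 1) / 6 = 15/6 = 2.5
  mean(B) = (4 + 2 + 5 + 2 + 8 + 8) / 6 = 29/6 = 4.8333
  mean(C) = (7 + 7 + 1 + 3 + 3 + 7) / 6 = 28/6 = 4.6667

Step 2 — sample variances and covariances s[i,j] = (1/(n-1)) · Σ_k (x_{k,i} - mean_i) · (x_{k,j} - mean_j), with n-1 = 5:
  s[A,A] = ((-0.5)·(-0.5) + (-0.5)·(-0.5) + (2.5)·(2.5) + (0.5)·(0.5) + (-0.5)·(-0.5) + (-1.5)·(-1.5)) / 5 = 9.5/5 = 1.9
  s[A,B] = ((-0.5)·(-0.8333) + (-0.5)·(-2.8333) + (2.5)·(0.1667) + (0.5)·(-2.8333) + (-0.5)·(3.1667) + (-1.5)·(3.1667)) / 5 = -5.5/5 = -1.1
  s[A,C] = ((-0.5)·(2.3333) + (-0.5)·(2.3333) + (2.5)·(-3.6667) + (0.5)·(-1.6667) + (-0.5)·(-1.6667) + (-1.5)·(2.3333)) / 5 = -15/5 = -3
  s[B,B] = ((-0.8333)·(-0.8333) + (-2.8333)·(-2.8333) + (0.1667)·(0.1667) + (-2.8333)·(-2.8333) + (3.1667)·(3.1667) + (3.1667)·(3.1667)) / 5 = 36.8333/5 = 7.3667
  s[B,C] = ((-0.8333)·(2.3333) + (-2.8333)·(2.3333) + (0.1667)·(-3.6667) + (-2.8333)·(-1.6667) + (3.1667)·(-1.6667) + (3.1667)·(2.3333)) / 5 = -2.3333/5 = -0.4667
  s[C,C] = ((2.3333)·(2.3333) + (2.3333)·(2.3333) + (-3.6667)·(-3.6667) + (-1.6667)·(-1.6667) + (-1.6667)·(-1.6667) + (2.3333)·(2.3333)) / 5 = 35.3333/5 = 7.0667
  Sample standard deviations s_i = √(s[i,i]):
  s(A) = √(1.9) = 1.3784
  s(B) = √(7.3667) = 2.7142
  s(C) = √(7.0667) = 2.6583

Step 3 — r_{ij} = s_{ij} / (s_i · s_j):
  r[A,A] = 1 (diagonal).
  r[A,B] = -1.1 / (1.3784 · 2.7142) = -1.1 / 3.7412 = -0.294
  r[A,C] = -3 / (1.3784 · 2.6583) = -3 / 3.6642 = -0.8187
  r[B,B] = 1 (diagonal).
  r[B,C] = -0.4667 / (2.7142 · 2.6583) = -0.4667 / 7.2151 = -0.0647
  r[C,C] = 1 (diagonal).

R is symmetric with unit diagonal. Assembling:

R = [[1, -0.294, -0.8187],
 [-0.294, 1, -0.0647],
 [-0.8187, -0.0647, 1]]


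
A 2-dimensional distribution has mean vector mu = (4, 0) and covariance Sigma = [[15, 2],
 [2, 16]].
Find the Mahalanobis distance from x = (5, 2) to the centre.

Step 1 — centre the observation: (x - mu) = (1, 2).

Step 2 — invert Sigma. det(Sigma) = 15·16 - (2)² = 236.
  Sigma^{-1} = (1/det) · [[d, -b], [-b, a]] = [[0.0678, -0.0085],
 [-0.0085, 0.0636]].

Step 3 — form the quadratic (x - mu)^T · Sigma^{-1} · (x - mu):
  Sigma^{-1} · (x - mu) = (0.0508, 0.1186).
  (x - mu)^T · [Sigma^{-1} · (x - mu)] = (1)·(0.0508) + (2)·(0.1186) = 0.2881.

Step 4 — take square root: d = √(0.2881) ≈ 0.5368.

d(x, mu) = √(0.2881) ≈ 0.5368


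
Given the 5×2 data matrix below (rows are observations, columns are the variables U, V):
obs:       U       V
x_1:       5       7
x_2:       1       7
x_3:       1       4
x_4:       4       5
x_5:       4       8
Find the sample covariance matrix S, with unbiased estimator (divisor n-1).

Step 1 — column means:
  mean(U) = (5 + 1 + 1 + 4 + 4) / 5 = 15/5 = 3
  mean(V) = (7 + 7 + 4 + 5 + 8) / 5 = 31/5 = 6.2

Step 2 — sample covariance S[i,j] = (1/(n-1)) · Σ_k (x_{k,i} - mean_i) · (x_{k,j} - mean_j), with n-1 = 4.
  S[U,U] = ((2)·(2) + (-2)·(-2) + (-2)·(-2) + (1)·(1) + (1)·(1)) / 4 = 14/4 = 3.5
  S[U,V] = ((2)·(0.8) + (-2)·(0.8) + (-2)·(-2.2) + (1)·(-1.2) + (1)·(1.8)) / 4 = 5/4 = 1.25
  S[V,V] = ((0.8)·(0.8) + (0.8)·(0.8) + (-2.2)·(-2.2) + (-1.2)·(-1.2) + (1.8)·(1.8)) / 4 = 10.8/4 = 2.7

S is symmetric (S[j,i] = S[i,j]). Assembling:

S = [[3.5, 1.25],
 [1.25, 2.7]]


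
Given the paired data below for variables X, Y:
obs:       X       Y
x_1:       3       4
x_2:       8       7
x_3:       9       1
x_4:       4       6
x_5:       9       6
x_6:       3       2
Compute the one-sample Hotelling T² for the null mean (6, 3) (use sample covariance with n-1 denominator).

Step 1 — sample mean vector:
  mean(X) = (3 + 8 + 9 + 4 + 9 + 3) / 6 = 36/6 = 6
  mean(Y) = (4 + 7 + 1 + 6 + 6 + 2) / 6 = 26/6 = 4.3333
  x̄ = (6, 4.3333),  deviation x̄ - mu_0 = (6, 4.3333) - (6, 3) = (0, 1.3333).

Step 2 — sample covariance matrix, S[i,j] = (1/(n-1)) · Σ_k (x_{k,i} - mean_i) · (x_{k,j} - mean_j), divisor n-1 = 5:
  S[X,X] = ((-3)·(-3) + (2)·(2) + (3)·(3) + (-2)·(-2) + (3)·(3) + (-3)·(-3)) / 5 = 44/5 = 8.8
  S[X,Y] = ((-3)·(-0.3333) + (2)·(2.6667) + (3)·(-3.3333) + (-2)·(1.6667) + (3)·(1.6667) + (-3)·(-2.3333)) / 5 = 5/5 = 1
  S[Y,Y] = ((-0.3333)·(-0.3333) + (2.6667)·(2.6667) + (-3.3333)·(-3.3333) + (1.6667)·(1.6667) + (1.6667)·(1.6667) + (-2.3333)·(-2.3333)) / 5 = 29.3333/5 = 5.8667
  S = [[8.8, 1],
 [1, 5.8667]].

Step 3 — invert S. det(S) = 8.8·5.8667 - (1)² = 50.6267.
  S^{-1} = (1/det) · [[d, -b], [-b, a]] = [[0.1159, -0.0198],
 [-0.0198, 0.1738]].

Step 4 — quadratic form (x̄ - mu_0)^T · S^{-1} · (x̄ - mu_0):
  S^{-1} · (x̄ - mu_0) = (-0.0263, 0.2318),
  (x̄ - mu_0)^T · [...] = (0)·(-0.0263) + (1.3333)·(0.2318) = 0.309.

Step 5 — scale by n: T² = 6 · 0.309 = 1.8541.

T² ≈ 1.8541


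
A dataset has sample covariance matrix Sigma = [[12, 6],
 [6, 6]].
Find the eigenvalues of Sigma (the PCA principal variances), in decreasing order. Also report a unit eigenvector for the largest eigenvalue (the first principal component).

Step 1 — characteristic polynomial of 2×2 Sigma:
  det(Sigma - λI) = λ² - trace · λ + det = 0.
  trace = 12 + 6 = 18, det = 12·6 - (6)² = 36.
Step 2 — discriminant:
  Δ = trace² - 4·det = 324 - 144 = 180.
Step 3 — eigenvalues:
  λ = (trace ± √Δ)/2 = (18 ± 13.4164)/2,
  λ_1 = 15.7082,  λ_2 = 2.2918.

Step 4 — unit eigenvector for λ_1: solve (Sigma - λ_1 I)v = 0. First row:
  (12 - 15.7082)·v_x + (6)·v_y = 0, i.e. (-3.7082)·v_x + (6)·v_y = 0,
  so v ∝ (b, λ_1 - a) = (6, 3.7082) = u.
  ||u|| = √((6)² + (3.7082)²) = √(49.7508) ≈ 7.0534,
  v_1 = u/||u|| ≈ (0.8507, 0.5257) (||v_1|| = 1).

λ_1 = 15.7082,  λ_2 = 2.2918;  v_1 ≈ (0.8507, 0.5257)


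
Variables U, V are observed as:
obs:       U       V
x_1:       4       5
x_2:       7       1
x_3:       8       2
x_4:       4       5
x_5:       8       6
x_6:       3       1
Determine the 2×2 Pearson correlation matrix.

Step 1 — column means:
  mean(U) = (4 + 7 + 8 + 4 + 8 + 3) / 6 = 34/6 = 5.6667
  mean(V) = (5 + 1 + 2 + 5 + 6 + 1) / 6 = 20/6 = 3.3333

Step 2 — sample variances and covariances s[i,j] = (1/(n-1)) · Σ_k (x_{k,i} - mean_i) · (x_{k,j} - mean_j), with n-1 = 5:
  s[U,U] = ((-1.6667)·(-1.6667) + (1.3333)·(1.3333) + (2.3333)·(2.3333) + (-1.6667)·(-1.6667) + (2.3333)·(2.3333) + (-2.6667)·(-2.6667)) / 5 = 25.3333/5 = 5.0667
  s[U,V] = ((-1.6667)·(1.6667) + (1.3333)·(-2.3333) + (2.3333)·(-1.3333) + (-1.6667)·(1.6667) + (2.3333)·(2.6667) + (-2.6667)·(-2.3333)) / 5 = 0.6667/5 = 0.1333
  s[V,V] = ((1.6667)·(1.6667) + (-2.3333)·(-2.3333) + (-1.3333)·(-1.3333) + (1.6667)·(1.6667) + (2.6667)·(2.6667) + (-2.3333)·(-2.3333)) / 5 = 25.3333/5 = 5.0667
  Sample standard deviations s_i = √(s[i,i]):
  s(U) = √(5.0667) = 2.2509
  s(V) = √(5.0667) = 2.2509

Step 3 — r_{ij} = s_{ij} / (s_i · s_j):
  r[U,U] = 1 (diagonal).
  r[U,V] = 0.1333 / (2.2509 · 2.2509) = 0.1333 / 5.0667 = 0.0263
  r[V,V] = 1 (diagonal).

R is symmetric with unit diagonal. Assembling:

R = [[1, 0.0263],
 [0.0263, 1]]


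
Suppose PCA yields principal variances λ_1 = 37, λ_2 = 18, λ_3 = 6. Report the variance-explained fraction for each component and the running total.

Step 1 — total variance = trace(Sigma) = Σ λ_i = 37 + 18 + 6 = 61.

Step 2 — fraction explained by component i = λ_i / Σ λ:
  PC1: 37/61 = 0.6066
  PC2: 18/61 = 0.2951
  PC3: 6/61 = 0.0984

Step 3 — cumulative fraction after k components = (λ_1 + ... + λ_k) / Σ λ:
  k = 1: 37/61 = 0.6066
  k = 2: (37 + 18)/61 = 55/61 = 0.9016
  k = 3: (37 + 18 + 6)/61 = 61/61 = 1

Summary (fraction, with percent):

explained: PC1 0.6066 (60.66%), PC2 0.2951 (29.51%), PC3 0.0984 (9.84%);  cumulative: 0.6066, 0.9016, 1


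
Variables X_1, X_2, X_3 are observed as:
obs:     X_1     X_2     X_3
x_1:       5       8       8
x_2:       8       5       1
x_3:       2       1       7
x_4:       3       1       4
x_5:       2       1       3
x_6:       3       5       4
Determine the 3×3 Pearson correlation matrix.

Step 1 — column means:
  mean(X_1) = (5 + 8 + 2 + 3 + 2 + 3) / 6 = 23/6 = 3.8333
  mean(X_2) = (8 + 5 + 1 + 1 + 1 + 5) / 6 = 21/6 = 3.5
  mean(X_3) = (8 + 1 + 7 + 4 + 3 + 4) / 6 = 27/6 = 4.5

Step 2 — sample variances and covariances s[i,j] = (1/(n-1)) · Σ_k (x_{k,i} - mean_i) · (x_{k,j} - mean_j), with n-1 = 5:
  s[X_1,X_1] = ((1.1667)·(1.1667) + (4.1667)·(4.1667) + (-1.8333)·(-1.8333) + (-0.8333)·(-0.8333) + (-1.8333)·(-1.8333) + (-0.8333)·(-0.8333)) / 5 = 26.8333/5 = 5.3667
  s[X_1,X_2] = ((1.1667)·(4.5) + (4.1667)·(1.5) + (-1.8333)·(-2.5) + (-0.8333)·(-2.5) + (-1.8333)·(-2.5) + (-0.8333)·(1.5)) / 5 = 21.5/5 = 4.3
  s[X_1,X_3] = ((1.1667)·(3.5) + (4.1667)·(-3.5) + (-1.8333)·(2.5) + (-0.8333)·(-0.5) + (-1.8333)·(-1.5) + (-0.8333)·(-0.5)) / 5 = -11.5/5 = -2.3
  s[X_2,X_2] = ((4.5)·(4.5) + (1.5)·(1.5) + (-2.5)·(-2.5) + (-2.5)·(-2.5) + (-2.5)·(-2.5) + (1.5)·(1.5)) / 5 = 43.5/5 = 8.7
  s[X_2,X_3] = ((4.5)·(3.5) + (1.5)·(-3.5) + (-2.5)·(2.5) + (-2.5)·(-0.5) + (-2.5)·(-1.5) + (1.5)·(-0.5)) / 5 = 8.5/5 = 1.7
  s[X_3,X_3] = ((3.5)·(3.5) + (-3.5)·(-3.5) + (2.5)·(2.5) + (-0.5)·(-0.5) + (-1.5)·(-1.5) + (-0.5)·(-0.5)) / 5 = 33.5/5 = 6.7
  Sample standard deviations s_i = √(s[i,i]):
  s(X_1) = √(5.3667) = 2.3166
  s(X_2) = √(8.7) = 2.9496
  s(X_3) = √(6.7) = 2.5884

Step 3 — r_{ij} = s_{ij} / (s_i · s_j):
  r[X_1,X_1] = 1 (diagonal).
  r[X_1,X_2] = 4.3 / (2.3166 · 2.9496) = 4.3 / 6.833 = 0.6293
  r[X_1,X_3] = -2.3 / (2.3166 · 2.5884) = -2.3 / 5.9964 = -0.3836
  r[X_2,X_2] = 1 (diagonal).
  r[X_2,X_3] = 1.7 / (2.9496 · 2.5884) = 1.7 / 7.6348 = 0.2227
  r[X_3,X_3] = 1 (diagonal).

R is symmetric with unit diagonal. Assembling:

R = [[1, 0.6293, -0.3836],
 [0.6293, 1, 0.2227],
 [-0.3836, 0.2227, 1]]


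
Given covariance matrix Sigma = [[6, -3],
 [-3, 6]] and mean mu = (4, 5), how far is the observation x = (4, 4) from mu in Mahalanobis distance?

Step 1 — centre the observation: (x - mu) = (0, -1).

Step 2 — invert Sigma. det(Sigma) = 6·6 - (-3)² = 27.
  Sigma^{-1} = (1/det) · [[d, -b], [-b, a]] = [[0.2222, 0.1111],
 [0.1111, 0.2222]].

Step 3 — form the quadratic (x - mu)^T · Sigma^{-1} · (x - mu):
  Sigma^{-1} · (x - mu) = (-0.1111, -0.2222).
  (x - mu)^T · [Sigma^{-1} · (x - mu)] = (0)·(-0.1111) + (-1)·(-0.2222) = 0.2222.

Step 4 — take square root: d = √(0.2222) ≈ 0.4714.

d(x, mu) = √(0.2222) ≈ 0.4714


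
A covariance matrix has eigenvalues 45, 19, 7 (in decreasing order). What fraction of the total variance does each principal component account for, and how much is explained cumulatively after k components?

Step 1 — total variance = trace(Sigma) = Σ λ_i = 45 + 19 + 7 = 71.

Step 2 — fraction explained by component i = λ_i / Σ λ:
  PC1: 45/71 = 0.6338
  PC2: 19/71 = 0.2676
  PC3: 7/71 = 0.0986

Step 3 — cumulative fraction after k components = (λ_1 + ... + λ_k) / Σ λ:
  k = 1: 45/71 = 0.6338
  k = 2: (45 + 19)/71 = 64/71 = 0.9014
  k = 3: (45 + 19 + 7)/71 = 71/71 = 1

Summary (fraction, with percent):

explained: PC1 0.6338 (63.38%), PC2 0.2676 (26.76%), PC3 0.0986 (9.86%);  cumulative: 0.6338, 0.9014, 1


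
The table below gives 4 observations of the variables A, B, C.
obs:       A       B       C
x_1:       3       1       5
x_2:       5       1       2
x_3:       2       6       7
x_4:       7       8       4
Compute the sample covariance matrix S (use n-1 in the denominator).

Step 1 — column means:
  mean(A) = (3 + 5 + 2 + 7) / 4 = 17/4 = 4.25
  mean(B) = (1 + 1 + 6 + 8) / 4 = 16/4 = 4
  mean(C) = (5 + 2 + 7 + 4) / 4 = 18/4 = 4.5

Step 2 — sample covariance S[i,j] = (1/(n-1)) · Σ_k (x_{k,i} - mean_i) · (x_{k,j} - mean_j), with n-1 = 3.
  S[A,A] = ((-1.25)·(-1.25) + (0.75)·(0.75) + (-2.25)·(-2.25) + (2.75)·(2.75)) / 3 = 14.75/3 = 4.9167
  S[A,B] = ((-1.25)·(-3) + (0.75)·(-3) + (-2.25)·(2) + (2.75)·(4)) / 3 = 8/3 = 2.6667
  S[A,C] = ((-1.25)·(0.5) + (0.75)·(-2.5) + (-2.25)·(2.5) + (2.75)·(-0.5)) / 3 = -9.5/3 = -3.1667
  S[B,B] = ((-3)·(-3) + (-3)·(-3) + (2)·(2) + (4)·(4)) / 3 = 38/3 = 12.6667
  S[B,C] = ((-3)·(0.5) + (-3)·(-2.5) + (2)·(2.5) + (4)·(-0.5)) / 3 = 9/3 = 3
  S[C,C] = ((0.5)·(0.5) + (-2.5)·(-2.5) + (2.5)·(2.5) + (-0.5)·(-0.5)) / 3 = 13/3 = 4.3333

S is symmetric (S[j,i] = S[i,j]). Assembling:

S = [[4.9167, 2.6667, -3.1667],
 [2.6667, 12.6667, 3],
 [-3.1667, 3, 4.3333]]


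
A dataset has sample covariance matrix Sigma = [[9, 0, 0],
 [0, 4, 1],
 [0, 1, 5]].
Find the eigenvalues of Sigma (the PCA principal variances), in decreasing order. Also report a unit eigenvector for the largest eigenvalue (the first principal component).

Step 1 — characteristic polynomial p(λ) = det(λI - Sigma) = λ³ - tr·λ² + c_1·λ - det, where tr = trace, c_1 = sum of the principal 2×2 minors, det = det(Sigma):
  tr = 9 + 4 + 5 = 18,
  c_1 = (9·4 - (0)²) + (9·5 - (0)²) + (4·5 - (1)²) = 36 + 45 + 19 = 100,
  det = 9·(4·5 - (1)²) - (0)·((0)·5 - (1)·(0)) + (0)·((0)·(1) - 4·(0)) = 9·(19) - (0)·(0) + (0)·(0) = 171.
  So p(λ) = λ³ - 18λ² + 100λ - 171.
Step 2 — look for an integer root (rational root theorem: any rational root is an integer divisor of 171). Testing λ = 9:
  p(9) = 729 - 1458 + 900 - 171 = 0  ✓
  Dividing out (λ - 9): p(λ) = (λ - 9)(λ² - 9λ + 19).
Step 3 — remaining eigenvalues from the quadratic λ² - 9λ + 19 = 0:
  Δ = 9² - 4·19 = 81 - 76 = 5,  λ = (9 ± √5)/2 = (9 ± 2.2361)/2 ≈ 5.618 or 3.382.
  Sorted: λ_1 = 9,  λ_2 = 5.618,  λ_3 = 3.382  (check: sum = 18 = tr ✓).

Step 4 — unit eigenvector for λ_1 = 9: v spans the null space of (Sigma - λ_1 I), whose rows are
  r_1 = (0, 0, 0),  r_2 = (0, -5, 1),  r_3 = (0, 1, -4).
  v is orthogonal to every row, so take v ∝ r_2 × r_3 = ((-5)·(-4) - (1)·(1), (1)·(0) - (0)·(-4), (0)·(1) - (-5)·(0)) = (19, 0, 0).
  Rescale (divide by 19): u = (1, 0, 0).
  ||u|| = √((1)² + (0)² + (0)²) = √(1) = 1,  v_1 = u/||u|| ≈ (1, 0, 0) (||v_1|| = 1).

λ_1 = 9,  λ_2 = 5.618,  λ_3 = 3.382;  v_1 ≈ (1, 0, 0)


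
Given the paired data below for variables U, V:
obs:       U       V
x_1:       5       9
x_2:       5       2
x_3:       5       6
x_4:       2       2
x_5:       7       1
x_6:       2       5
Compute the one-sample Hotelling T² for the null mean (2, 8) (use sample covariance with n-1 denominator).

Step 1 — sample mean vector:
  mean(U) = (5 + 5 + 5 + 2 + 7 + 2) / 6 = 26/6 = 4.3333
  mean(V) = (9 + 2 + 6 + 2 + 1 + 5) / 6 = 25/6 = 4.1667
  x̄ = (4.3333, 4.1667),  deviation x̄ - mu_0 = (4.3333, 4.1667) - (2, 8) = (2.3333, -3.8333).

Step 2 — sample covariance matrix, S[i,j] = (1/(n-1)) · Σ_k (x_{k,i} - mean_i) · (x_{k,j} - mean_j), divisor n-1 = 5:
  S[U,U] = ((0.6667)·(0.6667) + (0.6667)·(0.6667) + (0.6667)·(0.6667) + (-2.3333)·(-2.3333) + (2.6667)·(2.6667) + (-2.3333)·(-2.3333)) / 5 = 19.3333/5 = 3.8667
  S[U,V] = ((0.6667)·(4.8333) + (0.6667)·(-2.1667) + (0.6667)·(1.8333) + (-2.3333)·(-2.1667) + (2.6667)·(-3.1667) + (-2.3333)·(0.8333)) / 5 = -2.3333/5 = -0.4667
  S[V,V] = ((4.8333)·(4.8333) + (-2.1667)·(-2.1667) + (1.8333)·(1.8333) + (-2.1667)·(-2.1667) + (-3.1667)·(-3.1667) + (0.8333)·(0.8333)) / 5 = 46.8333/5 = 9.3667
  S = [[3.8667, -0.4667],
 [-0.4667, 9.3667]].

Step 3 — invert S. det(S) = 3.8667·9.3667 - (-0.4667)² = 36.
  S^{-1} = (1/det) · [[d, -b], [-b, a]] = [[0.2602, 0.013],
 [0.013, 0.1074]].

Step 4 — quadratic form (x̄ - mu_0)^T · S^{-1} · (x̄ - mu_0):
  S^{-1} · (x̄ - mu_0) = (0.5574, -0.3815),
  (x̄ - mu_0)^T · [...] = (2.3333)·(0.5574) + (-3.8333)·(-0.3815) = 2.763.

Step 5 — scale by n: T² = 6 · 2.763 = 16.5778.

T² ≈ 16.5778


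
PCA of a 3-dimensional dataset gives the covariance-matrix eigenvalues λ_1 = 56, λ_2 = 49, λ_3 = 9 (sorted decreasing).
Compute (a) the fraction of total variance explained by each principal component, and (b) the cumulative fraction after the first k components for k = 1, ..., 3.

Step 1 — total variance = trace(Sigma) = Σ λ_i = 56 + 49 + 9 = 114.

Step 2 — fraction explained by component i = λ_i / Σ λ:
  PC1: 56/114 = 0.4912
  PC2: 49/114 = 0.4298
  PC3: 9/114 = 0.0789

Step 3 — cumulative fraction after k components = (λ_1 + ... + λ_k) / Σ λ:
  k = 1: 56/114 = 0.4912
  k = 2: (56 + 49)/114 = 105/114 = 0.9211
  k = 3: (56 + 49 + 9)/114 = 114/114 = 1

Summary (fraction, with percent):

explained: PC1 0.4912 (49.12%), PC2 0.4298 (42.98%), PC3 0.0789 (7.89%);  cumulative: 0.4912, 0.9211, 1


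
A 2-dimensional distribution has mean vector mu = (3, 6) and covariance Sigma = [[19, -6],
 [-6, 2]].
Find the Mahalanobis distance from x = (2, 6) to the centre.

Step 1 — centre the observation: (x - mu) = (-1, 0).

Step 2 — invert Sigma. det(Sigma) = 19·2 - (-6)² = 2.
  Sigma^{-1} = (1/det) · [[d, -b], [-b, a]] = [[1, 3],
 [3, 9.5]].

Step 3 — form the quadratic (x - mu)^T · Sigma^{-1} · (x - mu):
  Sigma^{-1} · (x - mu) = (-1, -3).
  (x - mu)^T · [Sigma^{-1} · (x - mu)] = (-1)·(-1) + (0)·(-3) = 1.

Step 4 — take square root: d = √(1) ≈ 1.

d(x, mu) = √(1) ≈ 1


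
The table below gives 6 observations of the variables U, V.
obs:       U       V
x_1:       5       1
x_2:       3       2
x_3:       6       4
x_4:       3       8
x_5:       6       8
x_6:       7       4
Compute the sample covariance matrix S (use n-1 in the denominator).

Step 1 — column means:
  mean(U) = (5 + 3 + 6 + 3 + 6 + 7) / 6 = 30/6 = 5
  mean(V) = (1 + 2 + 4 + 8 + 8 + 4) / 6 = 27/6 = 4.5

Step 2 — sample covariance S[i,j] = (1/(n-1)) · Σ_k (x_{k,i} - mean_i) · (x_{k,j} - mean_j), with n-1 = 5.
  S[U,U] = ((0)·(0) + (-2)·(-2) + (1)·(1) + (-2)·(-2) + (1)·(1) + (2)·(2)) / 5 = 14/5 = 2.8
  S[U,V] = ((0)·(-3.5) + (-2)·(-2.5) + (1)·(-0.5) + (-2)·(3.5) + (1)·(3.5) + (2)·(-0.5)) / 5 = 0/5 = 0
  S[V,V] = ((-3.5)·(-3.5) + (-2.5)·(-2.5) + (-0.5)·(-0.5) + (3.5)·(3.5) + (3.5)·(3.5) + (-0.5)·(-0.5)) / 5 = 43.5/5 = 8.7

S is symmetric (S[j,i] = S[i,j]). Assembling:

S = [[2.8, 0],
 [0, 8.7]]


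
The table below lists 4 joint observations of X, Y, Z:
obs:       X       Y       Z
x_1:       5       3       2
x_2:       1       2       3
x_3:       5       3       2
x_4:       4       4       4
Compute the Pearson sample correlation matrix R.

Step 1 — column means:
  mean(X) = (5 + 1 + 5 + 4) / 4 = 15/4 = 3.75
  mean(Y) = (3 + 2 + 3 + 4) / 4 = 12/4 = 3
  mean(Z) = (2 + 3 + 2 + 4) / 4 = 11/4 = 2.75

Step 2 — sample variances and covariances s[i,j] = (1/(n-1)) · Σ_k (x_{k,i} - mean_i) · (x_{k,j} - mean_j), with n-1 = 3:
  s[X,X] = ((1.25)·(1.25) + (-2.75)·(-2.75) + (1.25)·(1.25) + (0.25)·(0.25)) / 3 = 10.75/3 = 3.5833
  s[X,Y] = ((1.25)·(0) + (-2.75)·(-1) + (1.25)·(0) + (0.25)·(1)) / 3 = 3/3 = 1
  s[X,Z] = ((1.25)·(-0.75) + (-2.75)·(0.25) + (1.25)·(-0.75) + (0.25)·(1.25)) / 3 = -2.25/3 = -0.75
  s[Y,Y] = ((0)·(0) + (-1)·(-1) + (0)·(0) + (1)·(1)) / 3 = 2/3 = 0.6667
  s[Y,Z] = ((0)·(-0.75) + (-1)·(0.25) + (0)·(-0.75) + (1)·(1.25)) / 3 = 1/3 = 0.3333
  s[Z,Z] = ((-0.75)·(-0.75) + (0.25)·(0.25) + (-0.75)·(-0.75) + (1.25)·(1.25)) / 3 = 2.75/3 = 0.9167
  Sample standard deviations s_i = √(s[i,i]):
  s(X) = √(3.5833) = 1.893
  s(Y) = √(0.6667) = 0.8165
  s(Z) = √(0.9167) = 0.9574

Step 3 — r_{ij} = s_{ij} / (s_i · s_j):
  r[X,X] = 1 (diagonal).
  r[X,Y] = 1 / (1.893 · 0.8165) = 1 / 1.5456 = 0.647
  r[X,Z] = -0.75 / (1.893 · 0.9574) = -0.75 / 1.8124 = -0.4138
  r[Y,Y] = 1 (diagonal).
  r[Y,Z] = 0.3333 / (0.8165 · 0.9574) = 0.3333 / 0.7817 = 0.4264
  r[Z,Z] = 1 (diagonal).

R is symmetric with unit diagonal. Assembling:

R = [[1, 0.647, -0.4138],
 [0.647, 1, 0.4264],
 [-0.4138, 0.4264, 1]]


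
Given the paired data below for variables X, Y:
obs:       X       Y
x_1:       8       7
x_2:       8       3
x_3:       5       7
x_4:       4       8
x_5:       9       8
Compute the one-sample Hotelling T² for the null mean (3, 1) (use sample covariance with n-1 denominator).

Step 1 — sample mean vector:
  mean(X) = (8 + 8 + 5 + 4 + 9) / 5 = 34/5 = 6.8
  mean(Y) = (7 + 3 + 7 + 8 + 8) / 5 = 33/5 = 6.6
  x̄ = (6.8, 6.6),  deviation x̄ - mu_0 = (6.8, 6.6) - (3, 1) = (3.8, 5.6).

Step 2 — sample covariance matrix, S[i,j] = (1/(n-1)) · Σ_k (x_{k,i} - mean_i) · (x_{k,j} - mean_j), divisor n-1 = 4:
  S[X,X] = ((1.2)·(1.2) + (1.2)·(1.2) + (-1.8)·(-1.8) + (-2.8)·(-2.8) + (2.2)·(2.2)) / 4 = 18.8/4 = 4.7
  S[X,Y] = ((1.2)·(0.4) + (1.2)·(-3.6) + (-1.8)·(0.4) + (-2.8)·(1.4) + (2.2)·(1.4)) / 4 = -5.4/4 = -1.35
  S[Y,Y] = ((0.4)·(0.4) + (-3.6)·(-3.6) + (0.4)·(0.4) + (1.4)·(1.4) + (1.4)·(1.4)) / 4 = 17.2/4 = 4.3
  S = [[4.7, -1.35],
 [-1.35, 4.3]].

Step 3 — invert S. det(S) = 4.7·4.3 - (-1.35)² = 18.3875.
  S^{-1} = (1/det) · [[d, -b], [-b, a]] = [[0.2339, 0.0734],
 [0.0734, 0.2556]].

Step 4 — quadratic form (x̄ - mu_0)^T · S^{-1} · (x̄ - mu_0):
  S^{-1} · (x̄ - mu_0) = (1.2998, 1.7104),
  (x̄ - mu_0)^T · [...] = (3.8)·(1.2998) + (5.6)·(1.7104) = 14.5175.

Step 5 — scale by n: T² = 5 · 14.5175 = 72.5874.

T² ≈ 72.5874


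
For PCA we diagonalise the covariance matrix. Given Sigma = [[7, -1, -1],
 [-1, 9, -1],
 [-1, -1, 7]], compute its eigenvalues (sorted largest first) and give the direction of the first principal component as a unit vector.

Step 1 — characteristic polynomial p(λ) = det(λI - Sigma) = λ³ - tr·λ² + c_1·λ - det, where tr = trace, c_1 = sum of the principal 2×2 minors, det = det(Sigma):
  tr = 7 + 9 + 7 = 23,
  c_1 = (7·9 - (-1)²) + (7·7 - (-1)²) + (9·7 - (-1)²) = 62 + 48 + 62 = 172,
  det = 7·(9·7 - (-1)²) - (-1)·((-1)·7 - (-1)·(-1)) + (-1)·((-1)·(-1) - 9·(-1)) = 7·(62) - (-1)·(-8) + (-1)·(10) = 416.
  So p(λ) = λ³ - 23λ² + 172λ - 416.
Step 2 — look for an integer root (rational root theorem: any rational root is an integer divisor of 416). Testing λ = 8:
  p(8) = 512 - 1472 + 1376 - 416 = 0  ✓
  Dividing out (λ - 8): p(λ) = (λ - 8)(λ² - 15λ + 52).
Step 3 — remaining eigenvalues from the quadratic λ² - 15λ + 52 = 0:
  Δ = 15² - 4·52 = 225 - 208 = 17,  λ = (15 ± √17)/2 = (15 ± 4.1231)/2 ≈ 9.5616 or 5.4384.
  Sorted: λ_1 = 9.5616,  λ_2 = 8,  λ_3 = 5.4384  (check: sum = 23 = tr ✓).

Step 4 — unit eigenvector for λ_1 ≈ 9.5616: v spans the null space of (Sigma - λ_1 I), whose rows are
  r_1 = (-2.5616, -1, -1),  r_2 = (-1, -0.5616, -1),  r_3 = (-1, -1, -2.5616).
  v is orthogonal to every row, so take v ∝ r_1 × r_2 = ((-1)·(-1) - (-1)·(-0.5616), (-1)·(-1) - (-2.5616)·(-1), (-2.5616)·(-0.5616) - (-1)·(-1)) ≈ (0.4384, -1.5616, 0.4384).
  Let u = (0.4384, -1.5616, 0.4384).
  ||u|| = √((0.4384)² + (-1.5616)² + (0.4384)²) = √(2.8229) ≈ 1.6802,  v_1 = u/||u|| ≈ (0.261, -0.9294, 0.261) (||v_1|| = 1).

λ_1 = 9.5616,  λ_2 = 8,  λ_3 = 5.4384;  v_1 ≈ (0.261, -0.9294, 0.261)


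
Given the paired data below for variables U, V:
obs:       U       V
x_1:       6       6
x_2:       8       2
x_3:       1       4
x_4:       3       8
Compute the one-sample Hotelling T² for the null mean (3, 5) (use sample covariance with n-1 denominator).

Step 1 — sample mean vector:
  mean(U) = (6 + 8 + 1 + 3) / 4 = 18/4 = 4.5
  mean(V) = (6 + 2 + 4 + 8) / 4 = 20/4 = 5
  x̄ = (4.5, 5),  deviation x̄ - mu_0 = (4.5, 5) - (3, 5) = (1.5, 0).

Step 2 — sample covariance matrix, S[i,j] = (1/(n-1)) · Σ_k (x_{k,i} - mean_i) · (x_{k,j} - mean_j), divisor n-1 = 3:
  S[U,U] = ((1.5)·(1.5) + (3.5)·(3.5) + (-3.5)·(-3.5) + (-1.5)·(-1.5)) / 3 = 29/3 = 9.6667
  S[U,V] = ((1.5)·(1) + (3.5)·(-3) + (-3.5)·(-1) + (-1.5)·(3)) / 3 = -10/3 = -3.3333
  S[V,V] = ((1)·(1) + (-3)·(-3) + (-1)·(-1) + (3)·(3)) / 3 = 20/3 = 6.6667
  S = [[9.6667, -3.3333],
 [-3.3333, 6.6667]].

Step 3 — invert S. det(S) = 9.6667·6.6667 - (-3.3333)² = 53.3333.
  S^{-1} = (1/det) · [[d, -b], [-b, a]] = [[0.125, 0.0625],
 [0.0625, 0.1813]].

Step 4 — quadratic form (x̄ - mu_0)^T · S^{-1} · (x̄ - mu_0):
  S^{-1} · (x̄ - mu_0) = (0.1875, 0.0938),
  (x̄ - mu_0)^T · [...] = (1.5)·(0.1875) + (0)·(0.0938) = 0.2812.

Step 5 — scale by n: T² = 4 · 0.2812 = 1.125.

T² ≈ 1.125


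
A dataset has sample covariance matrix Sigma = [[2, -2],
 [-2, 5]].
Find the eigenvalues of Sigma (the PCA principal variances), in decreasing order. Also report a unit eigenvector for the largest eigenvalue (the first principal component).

Step 1 — characteristic polynomial of 2×2 Sigma:
  det(Sigma - λI) = λ² - trace · λ + det = 0.
  trace = 2 + 5 = 7, det = 2·5 - (-2)² = 6.
Step 2 — discriminant:
  Δ = trace² - 4·det = 49 - 24 = 25.
Step 3 — eigenvalues:
  λ = (trace ± √Δ)/2 = (7 ± 5)/2,
  λ_1 = 6,  λ_2 = 1.

Step 4 — unit eigenvector for λ_1: solve (Sigma - λ_1 I)v = 0. First row:
  (2 - 6)·v_x + (-2)·v_y = 0, i.e. (-4)·v_x + (-2)·v_y = 0,
  so v ∝ (b, λ_1 - a) = (-2, 4); multiply by -1 so the first entry is positive: u = (2, -4).
  ||u|| = √((2)² + (-4)²) = √(20) ≈ 4.4721,
  v_1 = u/||u|| ≈ (0.4472, -0.8944) (||v_1|| = 1).

λ_1 = 6,  λ_2 = 1;  v_1 ≈ (0.4472, -0.8944)


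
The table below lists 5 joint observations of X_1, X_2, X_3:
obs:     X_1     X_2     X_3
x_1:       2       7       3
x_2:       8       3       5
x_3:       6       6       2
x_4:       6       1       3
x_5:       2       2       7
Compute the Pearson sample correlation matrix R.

Step 1 — column means:
  mean(X_1) = (2 + 8 + 6 + 6 + 2) / 5 = 24/5 = 4.8
  mean(X_2) = (7 + 3 + 6 + 1 + 2) / 5 = 19/5 = 3.8
  mean(X_3) = (3 + 5 + 2 + 3 + 7) / 5 = 20/5 = 4

Step 2 — sample variances and covariances s[i,j] = (1/(n-1)) · Σ_k (x_{k,i} - mean_i) · (x_{k,j} - mean_j), with n-1 = 4:
  s[X_1,X_1] = ((-2.8)·(-2.8) + (3.2)·(3.2) + (1.2)·(1.2) + (1.2)·(1.2) + (-2.8)·(-2.8)) / 4 = 28.8/4 = 7.2
  s[X_1,X_2] = ((-2.8)·(3.2) + (3.2)·(-0.8) + (1.2)·(2.2) + (1.2)·(-2.8) + (-2.8)·(-1.8)) / 4 = -7.2/4 = -1.8
  s[X_1,X_3] = ((-2.8)·(-1) + (3.2)·(1) + (1.2)·(-2) + (1.2)·(-1) + (-2.8)·(3)) / 4 = -6/4 = -1.5
  s[X_2,X_2] = ((3.2)·(3.2) + (-0.8)·(-0.8) + (2.2)·(2.2) + (-2.8)·(-2.8) + (-1.8)·(-1.8)) / 4 = 26.8/4 = 6.7
  s[X_2,X_3] = ((3.2)·(-1) + (-0.8)·(1) + (2.2)·(-2) + (-2.8)·(-1) + (-1.8)·(3)) / 4 = -11/4 = -2.75
  s[X_3,X_3] = ((-1)·(-1) + (1)·(1) + (-2)·(-2) + (-1)·(-1) + (3)·(3)) / 4 = 16/4 = 4
  Sample standard deviations s_i = √(s[i,i]):
  s(X_1) = √(7.2) = 2.6833
  s(X_2) = √(6.7) = 2.5884
  s(X_3) = √(4) = 2

Step 3 — r_{ij} = s_{ij} / (s_i · s_j):
  r[X_1,X_1] = 1 (diagonal).
  r[X_1,X_2] = -1.8 / (2.6833 · 2.5884) = -1.8 / 6.9455 = -0.2592
  r[X_1,X_3] = -1.5 / (2.6833 · 2) = -1.5 / 5.3666 = -0.2795
  r[X_2,X_2] = 1 (diagonal).
  r[X_2,X_3] = -2.75 / (2.5884 · 2) = -2.75 / 5.1769 = -0.5312
  r[X_3,X_3] = 1 (diagonal).

R is symmetric with unit diagonal. Assembling:

R = [[1, -0.2592, -0.2795],
 [-0.2592, 1, -0.5312],
 [-0.2795, -0.5312, 1]]


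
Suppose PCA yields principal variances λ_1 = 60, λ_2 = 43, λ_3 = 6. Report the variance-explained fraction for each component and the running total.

Step 1 — total variance = trace(Sigma) = Σ λ_i = 60 + 43 + 6 = 109.

Step 2 — fraction explained by component i = λ_i / Σ λ:
  PC1: 60/109 = 0.5505
  PC2: 43/109 = 0.3945
  PC3: 6/109 = 0.055

Step 3 — cumulative fraction after k components = (λ_1 + ... + λ_k) / Σ λ:
  k = 1: 60/109 = 0.5505
  k = 2: (60 + 43)/109 = 103/109 = 0.945
  k = 3: (60 + 43 + 6)/109 = 109/109 = 1

Summary (fraction, with percent):

explained: PC1 0.5505 (55.05%), PC2 0.3945 (39.45%), PC3 0.055 (5.5%);  cumulative: 0.5505, 0.945, 1


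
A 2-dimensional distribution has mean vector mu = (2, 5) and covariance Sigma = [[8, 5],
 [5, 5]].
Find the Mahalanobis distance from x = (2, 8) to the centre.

Step 1 — centre the observation: (x - mu) = (0, 3).

Step 2 — invert Sigma. det(Sigma) = 8·5 - (5)² = 15.
  Sigma^{-1} = (1/det) · [[d, -b], [-b, a]] = [[0.3333, -0.3333],
 [-0.3333, 0.5333]].

Step 3 — form the quadratic (x - mu)^T · Sigma^{-1} · (x - mu):
  Sigma^{-1} · (x - mu) = (-1, 1.6).
  (x - mu)^T · [Sigma^{-1} · (x - mu)] = (0)·(-1) + (3)·(1.6) = 4.8.

Step 4 — take square root: d = √(4.8) ≈ 2.1909.

d(x, mu) = √(4.8) ≈ 2.1909


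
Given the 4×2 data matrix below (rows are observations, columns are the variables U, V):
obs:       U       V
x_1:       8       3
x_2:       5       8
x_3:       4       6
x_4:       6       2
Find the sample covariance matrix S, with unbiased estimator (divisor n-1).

Step 1 — column means:
  mean(U) = (8 + 5 + 4 + 6) / 4 = 23/4 = 5.75
  mean(V) = (3 + 8 + 6 + 2) / 4 = 19/4 = 4.75

Step 2 — sample covariance S[i,j] = (1/(n-1)) · Σ_k (x_{k,i} - mean_i) · (x_{k,j} - mean_j), with n-1 = 3.
  S[U,U] = ((2.25)·(2.25) + (-0.75)·(-0.75) + (-1.75)·(-1.75) + (0.25)·(0.25)) / 3 = 8.75/3 = 2.9167
  S[U,V] = ((2.25)·(-1.75) + (-0.75)·(3.25) + (-1.75)·(1.25) + (0.25)·(-2.75)) / 3 = -9.25/3 = -3.0833
  S[V,V] = ((-1.75)·(-1.75) + (3.25)·(3.25) + (1.25)·(1.25) + (-2.75)·(-2.75)) / 3 = 22.75/3 = 7.5833

S is symmetric (S[j,i] = S[i,j]). Assembling:

S = [[2.9167, -3.0833],
 [-3.0833, 7.5833]]


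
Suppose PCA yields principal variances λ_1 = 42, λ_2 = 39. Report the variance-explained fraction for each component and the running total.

Step 1 — total variance = trace(Sigma) = Σ λ_i = 42 + 39 = 81.

Step 2 — fraction explained by component i = λ_i / Σ λ:
  PC1: 42/81 = 0.5185
  PC2: 39/81 = 0.4815

Step 3 — cumulative fraction after k components = (λ_1 + ... + λ_k) / Σ λ:
  k = 1: 42/81 = 0.5185
  k = 2: (42 + 39)/81 = 81/81 = 1

Summary (fraction, with percent):

explained: PC1 0.5185 (51.85%), PC2 0.4815 (48.15%);  cumulative: 0.5185, 1


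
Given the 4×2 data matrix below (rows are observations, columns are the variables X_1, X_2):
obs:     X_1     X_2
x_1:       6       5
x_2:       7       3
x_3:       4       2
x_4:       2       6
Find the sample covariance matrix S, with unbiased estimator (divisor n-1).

Step 1 — column means:
  mean(X_1) = (6 + 7 + 4 + 2) / 4 = 19/4 = 4.75
  mean(X_2) = (5 + 3 + 2 + 6) / 4 = 16/4 = 4

Step 2 — sample covariance S[i,j] = (1/(n-1)) · Σ_k (x_{k,i} - mean_i) · (x_{k,j} - mean_j), with n-1 = 3.
  S[X_1,X_1] = ((1.25)·(1.25) + (2.25)·(2.25) + (-0.75)·(-0.75) + (-2.75)·(-2.75)) / 3 = 14.75/3 = 4.9167
  S[X_1,X_2] = ((1.25)·(1) + (2.25)·(-1) + (-0.75)·(-2) + (-2.75)·(2)) / 3 = -5/3 = -1.6667
  S[X_2,X_2] = ((1)·(1) + (-1)·(-1) + (-2)·(-2) + (2)·(2)) / 3 = 10/3 = 3.3333

S is symmetric (S[j,i] = S[i,j]). Assembling:

S = [[4.9167, -1.6667],
 [-1.6667, 3.3333]]


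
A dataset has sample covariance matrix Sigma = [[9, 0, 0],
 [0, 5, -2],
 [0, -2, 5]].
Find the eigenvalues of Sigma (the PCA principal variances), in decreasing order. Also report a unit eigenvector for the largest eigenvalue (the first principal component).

Step 1 — characteristic polynomial p(λ) = det(λI - Sigma) = λ³ - tr·λ² + c_1·λ - det, where tr = trace, c_1 = sum of the principal 2×2 minors, det = det(Sigma):
  tr = 9 + 5 + 5 = 19,
  c_1 = (9·5 - (0)²) + (9·5 - (0)²) + (5·5 - (-2)²) = 45 + 45 + 21 = 111,
  det = 9·(5·5 - (-2)²) - (0)·((0)·5 - (-2)·(0)) + (0)·((0)·(-2) - 5·(0)) = 9·(21) - (0)·(0) + (0)·(0) = 189.
  So p(λ) = λ³ - 19λ² + 111λ - 189.
Step 2 — look for an integer root (rational root theorem: any rational root is an integer divisor of 189). Testing λ = 3:
  p(3) = 27 - 171 + 333 - 189 = 0  ✓
  Dividing out (λ - 3): p(λ) = (λ - 3)(λ² - 16λ + 63).
Step 3 — remaining eigenvalues from the quadratic λ² - 16λ + 63 = 0:
  Δ = 16² - 4·63 = 256 - 252 = 4,  λ = (16 ± √4)/2 = (16 ± 2)/2 = 9 or 7.
  Sorted: λ_1 = 9,  λ_2 = 7,  λ_3 = 3  (check: sum = 19 = tr ✓).

Step 4 — unit eigenvector for λ_1 = 9: v spans the null space of (Sigma - λ_1 I), whose rows are
  r_1 = (0, 0, 0),  r_2 = (0, -4, -2),  r_3 = (0, -2, -4).
  v is orthogonal to every row, so take v ∝ r_2 × r_3 = ((-4)·(-4) - (-2)·(-2), (-2)·(0) - (0)·(-4), (0)·(-2) - (-4)·(0)) = (12, 0, 0).
  Rescale (divide by 12): u = (1, 0, 0).
  ||u|| = √((1)² + (0)² + (0)²) = √(1) = 1,  v_1 = u/||u|| ≈ (1, 0, 0) (||v_1|| = 1).

λ_1 = 9,  λ_2 = 7,  λ_3 = 3;  v_1 ≈ (1, 0, 0)


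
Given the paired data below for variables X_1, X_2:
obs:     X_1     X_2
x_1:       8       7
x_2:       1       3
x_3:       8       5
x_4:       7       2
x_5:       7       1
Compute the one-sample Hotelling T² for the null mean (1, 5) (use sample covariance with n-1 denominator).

Step 1 — sample mean vector:
  mean(X_1) = (8 + 1 + 8 + 7 + 7) / 5 = 31/5 = 6.2
  mean(X_2) = (7 + 3 + 5 + 2 + 1) / 5 = 18/5 = 3.6
  x̄ = (6.2, 3.6),  deviation x̄ - mu_0 = (6.2, 3.6) - (1, 5) = (5.2, -1.4).

Step 2 — sample covariance matrix, S[i,j] = (1/(n-1)) · Σ_k (x_{k,i} - mean_i) · (x_{k,j} - mean_j), divisor n-1 = 4:
  S[X_1,X_1] = ((1.8)·(1.8) + (-5.2)·(-5.2) + (1.8)·(1.8) + (0.8)·(0.8) + (0.8)·(0.8)) / 4 = 34.8/4 = 8.7
  S[X_1,X_2] = ((1.8)·(3.4) + (-5.2)·(-0.6) + (1.8)·(1.4) + (0.8)·(-1.6) + (0.8)·(-2.6)) / 4 = 8.4/4 = 2.1
  S[X_2,X_2] = ((3.4)·(3.4) + (-0.6)·(-0.6) + (1.4)·(1.4) + (-1.6)·(-1.6) + (-2.6)·(-2.6)) / 4 = 23.2/4 = 5.8
  S = [[8.7, 2.1],
 [2.1, 5.8]].

Step 3 — invert S. det(S) = 8.7·5.8 - (2.1)² = 46.05.
  S^{-1} = (1/det) · [[d, -b], [-b, a]] = [[0.126, -0.0456],
 [-0.0456, 0.1889]].

Step 4 — quadratic form (x̄ - mu_0)^T · S^{-1} · (x̄ - mu_0):
  S^{-1} · (x̄ - mu_0) = (0.7188, -0.5016),
  (x̄ - mu_0)^T · [...] = (5.2)·(0.7188) + (-1.4)·(-0.5016) = 4.44.

Step 5 — scale by n: T² = 5 · 4.44 = 22.1998.

T² ≈ 22.1998


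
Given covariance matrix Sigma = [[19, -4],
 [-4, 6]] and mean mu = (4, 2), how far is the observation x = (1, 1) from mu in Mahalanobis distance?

Step 1 — centre the observation: (x - mu) = (-3, -1).

Step 2 — invert Sigma. det(Sigma) = 19·6 - (-4)² = 98.
  Sigma^{-1} = (1/det) · [[d, -b], [-b, a]] = [[0.0612, 0.0408],
 [0.0408, 0.1939]].

Step 3 — form the quadratic (x - mu)^T · Sigma^{-1} · (x - mu):
  Sigma^{-1} · (x - mu) = (-0.2245, -0.3163).
  (x - mu)^T · [Sigma^{-1} · (x - mu)] = (-3)·(-0.2245) + (-1)·(-0.3163) = 0.9898.

Step 4 — take square root: d = √(0.9898) ≈ 0.9949.

d(x, mu) = √(0.9898) ≈ 0.9949


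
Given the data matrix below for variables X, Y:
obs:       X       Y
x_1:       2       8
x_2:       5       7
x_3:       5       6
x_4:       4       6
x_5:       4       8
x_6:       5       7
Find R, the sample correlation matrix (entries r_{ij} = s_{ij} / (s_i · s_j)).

Step 1 — column means:
  mean(X) = (2 + 5 + 5 + 4 + 4 + 5) / 6 = 25/6 = 4.1667
  mean(Y) = (8 + 7 + 6 + 6 + 8 + 7) / 6 = 42/6 = 7

Step 2 — sample variances and covariances s[i,j] = (1/(n-1)) · Σ_k (x_{k,i} - mean_i) · (x_{k,j} - mean_j), with n-1 = 5:
  s[X,X] = ((-2.1667)·(-2.1667) + (0.8333)·(0.8333) + (0.8333)·(0.8333) + (-0.1667)·(-0.1667) + (-0.1667)·(-0.1667) + (0.8333)·(0.8333)) / 5 = 6.8333/5 = 1.3667
  s[X,Y] = ((-2.1667)·(1) + (0.8333)·(0) + (0.8333)·(-1) + (-0.1667)·(-1) + (-0.1667)·(1) + (0.8333)·(0)) / 5 = -3/5 = -0.6
  s[Y,Y] = ((1)·(1) + (0)·(0) + (-1)·(-1) + (-1)·(-1) + (1)·(1) + (0)·(0)) / 5 = 4/5 = 0.8
  Sample standard deviations s_i = √(s[i,i]):
  s(X) = √(1.3667) = 1.169
  s(Y) = √(0.8) = 0.8944

Step 3 — r_{ij} = s_{ij} / (s_i · s_j):
  r[X,X] = 1 (diagonal).
  r[X,Y] = -0.6 / (1.169 · 0.8944) = -0.6 / 1.0456 = -0.5738
  r[Y,Y] = 1 (diagonal).

R is symmetric with unit diagonal. Assembling:

R = [[1, -0.5738],
 [-0.5738, 1]]


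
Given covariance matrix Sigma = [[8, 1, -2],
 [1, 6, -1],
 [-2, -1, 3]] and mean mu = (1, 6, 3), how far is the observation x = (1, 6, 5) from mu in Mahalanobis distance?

Step 1 — centre the observation: (x - mu) = (0, 0, 2).

Step 2 — invert Sigma (cofactor / det for 3×3, or solve directly):
  Sigma^{-1} = [[0.1504, -0.0088, 0.0973],
 [-0.0088, 0.177, 0.0531],
 [0.0973, 0.0531, 0.4159]].

Step 3 — form the quadratic (x - mu)^T · Sigma^{-1} · (x - mu):
  Sigma^{-1} · (x - mu) = (0.1947, 0.1062, 0.8319).
  (x - mu)^T · [Sigma^{-1} · (x - mu)] = (0)·(0.1947) + (0)·(0.1062) + (2)·(0.8319) = 1.6637.

Step 4 — take square root: d = √(1.6637) ≈ 1.2899.

d(x, mu) = √(1.6637) ≈ 1.2899


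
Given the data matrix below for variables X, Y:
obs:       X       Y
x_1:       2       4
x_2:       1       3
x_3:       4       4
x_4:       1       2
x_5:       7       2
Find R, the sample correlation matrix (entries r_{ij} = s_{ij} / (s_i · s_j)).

Step 1 — column means:
  mean(X) = (2 + 1 + 4 + 1 + 7) / 5 = 15/5 = 3
  mean(Y) = (4 + 3 + 4 + 2 + 2) / 5 = 15/5 = 3

Step 2 — sample variances and covariances s[i,j] = (1/(n-1)) · Σ_k (x_{k,i} - mean_i) · (x_{k,j} - mean_j), with n-1 = 4:
  s[X,X] = ((-1)·(-1) + (-2)·(-2) + (1)·(1) + (-2)·(-2) + (4)·(4)) / 4 = 26/4 = 6.5
  s[X,Y] = ((-1)·(1) + (-2)·(0) + (1)·(1) + (-2)·(-1) + (4)·(-1)) / 4 = -2/4 = -0.5
  s[Y,Y] = ((1)·(1) + (0)·(0) + (1)·(1) + (-1)·(-1) + (-1)·(-1)) / 4 = 4/4 = 1
  Sample standard deviations s_i = √(s[i,i]):
  s(X) = √(6.5) = 2.5495
  s(Y) = √(1) = 1

Step 3 — r_{ij} = s_{ij} / (s_i · s_j):
  r[X,X] = 1 (diagonal).
  r[X,Y] = -0.5 / (2.5495 · 1) = -0.5 / 2.5495 = -0.1961
  r[Y,Y] = 1 (diagonal).

R is symmetric with unit diagonal. Assembling:

R = [[1, -0.1961],
 [-0.1961, 1]]


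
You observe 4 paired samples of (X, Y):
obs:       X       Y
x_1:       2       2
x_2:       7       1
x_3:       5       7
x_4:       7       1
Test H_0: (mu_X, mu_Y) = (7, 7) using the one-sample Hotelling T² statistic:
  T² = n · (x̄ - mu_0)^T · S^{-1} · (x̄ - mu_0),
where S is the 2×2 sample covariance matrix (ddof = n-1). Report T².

Step 1 — sample mean vector:
  mean(X) = (2 + 7 + 5 + 7) / 4 = 21/4 = 5.25
  mean(Y) = (2 + 1 + 7 + 1) / 4 = 11/4 = 2.75
  x̄ = (5.25, 2.75),  deviation x̄ - mu_0 = (5.25, 2.75) - (7, 7) = (-1.75, -4.25).

Step 2 — sample covariance matrix, S[i,j] = (1/(n-1)) · Σ_k (x_{k,i} - mean_i) · (x_{k,j} - mean_j), divisor n-1 = 3:
  S[X,X] = ((-3.25)·(-3.25) + (1.75)·(1.75) + (-0.25)·(-0.25) + (1.75)·(1.75)) / 3 = 16.75/3 = 5.5833
  S[X,Y] = ((-3.25)·(-0.75) + (1.75)·(-1.75) + (-0.25)·(4.25) + (1.75)·(-1.75)) / 3 = -4.75/3 = -1.5833
  S[Y,Y] = ((-0.75)·(-0.75) + (-1.75)·(-1.75) + (4.25)·(4.25) + (-1.75)·(-1.75)) / 3 = 24.75/3 = 8.25
  S = [[5.5833, -1.5833],
 [-1.5833, 8.25]].

Step 3 — invert S. det(S) = 5.5833·8.25 - (-1.5833)² = 43.5556.
  S^{-1} = (1/det) · [[d, -b], [-b, a]] = [[0.1894, 0.0364],
 [0.0364, 0.1282]].

Step 4 — quadratic form (x̄ - mu_0)^T · S^{-1} · (x̄ - mu_0):
  S^{-1} · (x̄ - mu_0) = (-0.486, -0.6084),
  (x̄ - mu_0)^T · [...] = (-1.75)·(-0.486) + (-4.25)·(-0.6084) = 3.4362.

Step 5 — scale by n: T² = 4 · 3.4362 = 13.7449.

T² ≈ 13.7449


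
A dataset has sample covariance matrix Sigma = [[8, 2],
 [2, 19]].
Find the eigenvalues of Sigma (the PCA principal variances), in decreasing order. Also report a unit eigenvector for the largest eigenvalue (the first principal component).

Step 1 — characteristic polynomial of 2×2 Sigma:
  det(Sigma - λI) = λ² - trace · λ + det = 0.
  trace = 8 + 19 = 27, det = 8·19 - (2)² = 148.
Step 2 — discriminant:
  Δ = trace² - 4·det = 729 - 592 = 137.
Step 3 — eigenvalues:
  λ = (trace ± √Δ)/2 = (27 ± 11.7047)/2,
  λ_1 = 19.3523,  λ_2 = 7.6477.

Step 4 — unit eigenvector for λ_1: solve (Sigma - λ_1 I)v = 0. First row:
  (8 - 19.3523)·v_x + (2)·v_y = 0, i.e. (-11.3523)·v_x + (2)·v_y = 0,
  so v ∝ (b, λ_1 - a) = (2, 11.3523) = u.
  ||u|| = √((2)² + (11.3523)²) = √(132.8758) ≈ 11.5272,
  v_1 = u/||u|| ≈ (0.1735, 0.9848) (||v_1|| = 1).

λ_1 = 19.3523,  λ_2 = 7.6477;  v_1 ≈ (0.1735, 0.9848)
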